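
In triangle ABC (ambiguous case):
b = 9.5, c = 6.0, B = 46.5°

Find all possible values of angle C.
sin(C)/c = sin(B)/b  →  sin(C) = c·sin(B)/b = 6.0·sin(46.5°)/9.5 = 0.458131
C₁ = arcsin(0.458131) = 27.27°,  C₂ = 180° - C₁ = 152.73°
Check C₂: A = 180° - 46.5° - 152.73° = -19.23° ≤ 0, rejected
C = 27.27° (one solution)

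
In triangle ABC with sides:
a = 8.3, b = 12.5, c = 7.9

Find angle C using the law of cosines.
cos(C) = (a² + b² - c²)/(2ab)
cos(C) = (8.3² + 12.5² - 7.9²)/(2·8.3·12.5) = 162.73/207.5 = 0.784241
C = arccos(0.784241) = 38.35°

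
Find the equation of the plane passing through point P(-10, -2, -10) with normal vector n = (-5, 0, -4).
d = n·P = (-5)(-10) + (0)(-2) + (-4)(-10) = 90
Plane: -5x - 4z = 90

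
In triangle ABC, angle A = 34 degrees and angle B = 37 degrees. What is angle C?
Sum of angles in a triangle = 180 degrees
Third angle = 180 - 34 - 37
Third angle = 109 degrees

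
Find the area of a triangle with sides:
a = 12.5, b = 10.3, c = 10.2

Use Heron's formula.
s = (a+b+c)/2 = (12.5+10.3+10.2)/2 = 16.5
A = √(s(s-a)(s-b)(s-c)) = √(16.5·4·6.2·6.3)
A = √2577.96 = 50.77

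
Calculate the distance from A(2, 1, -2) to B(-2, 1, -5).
d = √[(-4)² + (0)² + (-3)²] = √25 = 5.0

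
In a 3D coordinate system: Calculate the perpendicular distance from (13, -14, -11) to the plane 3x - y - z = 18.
d = |3(13) + (-1)(-14) + (-1)(-11) - (18)| / √(3² + (-1)² + (-1)²) = 46/√11 = 13.87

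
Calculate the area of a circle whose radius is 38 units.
Area = pi * r²
Area = pi * 38²
Area = pi * 1444
Area = 4536.46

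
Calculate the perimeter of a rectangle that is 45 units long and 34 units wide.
Perimeter = 2 * (length + width)
Perimeter = 2 * (45 + 34)
Perimeter = 2 * 79
Perimeter = 158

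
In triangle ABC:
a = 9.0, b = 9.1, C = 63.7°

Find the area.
Using A = ½ab·sin(C):
A = ½·9.0·9.1·sin(63.7°) = ½·81.9·0.896486 = 36.71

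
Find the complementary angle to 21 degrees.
Complementary angles sum to 90 degrees.
Other angle = 90 - 21
Other angle = 69 degrees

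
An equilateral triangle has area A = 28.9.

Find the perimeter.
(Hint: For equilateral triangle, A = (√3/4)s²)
A = (√3/4)s²  →  s² = 4A/√3 = 4·28.9/√3 = 66.7417
s = 8.16956
Perimeter = 3s = 24.51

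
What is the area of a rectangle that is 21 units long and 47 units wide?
Area = length * width
Area = 21 * 47
Area = 987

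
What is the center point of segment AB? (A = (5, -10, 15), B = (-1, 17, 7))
Midpoint = ((5-1)/2, (-10+17)/2, (15+7)/2) = (2, 3.5, 11)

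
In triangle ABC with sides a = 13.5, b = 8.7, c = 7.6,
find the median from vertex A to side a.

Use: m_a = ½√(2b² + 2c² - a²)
m_a = ½√(2·8.7² + 2·7.6² - 13.5²)
m_a = ½√(151.38 + 115.52 - 182.25) = ½√84.65 = 4.6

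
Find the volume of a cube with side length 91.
Volume = s³
Volume = 91³
Volume = 753571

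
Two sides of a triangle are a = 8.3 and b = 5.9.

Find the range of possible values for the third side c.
By the triangle inequality: |a - b| < c < a + b
|8.3 - 5.9| < c < 8.3 + 5.9
2.4 < c < 14.2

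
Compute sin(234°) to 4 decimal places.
sin(234 degrees) = -0.809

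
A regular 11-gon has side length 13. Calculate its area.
For a regular 11-gon with side length s = 13:
Apothem a = s / (2*tan(pi/11)) = 13 / (2*tan(pi/11)) ≈ 22.13697
Perimeter P = 11 * 13 = 143
Area = (1/2) * P * a = (1/2) * 143 * 22.13697 = 1582.79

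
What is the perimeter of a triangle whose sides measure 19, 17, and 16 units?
Perimeter = sum of all sides
Perimeter = 19 + 17 + 16
Perimeter = 52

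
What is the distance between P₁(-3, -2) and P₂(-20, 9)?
Using the distance formula: d = sqrt((x₂-x₁)² + (y₂-y₁)²)
dx = (-20) - (-3) = -17
dy = 9 - (-2) = 11
d = sqrt((-17)² + 11²) = sqrt(289 + 121) = sqrt(410) = 20.25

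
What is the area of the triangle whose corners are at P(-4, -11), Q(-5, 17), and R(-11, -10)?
Using the coordinate formula: Area = (1/2)|x₁(y₂-y₃) + x₂(y₃-y₁) + x₃(y₁-y₂)|
Area = (1/2)|(-4)(17-(-10)) + (-5)((-10)-(-11)) + (-11)((-11)-17)|
Area = (1/2)|(-4)*27 + (-5)*1 + (-11)*(-28)|
Area = (1/2)|(-108) + (-5) + 308|
Area = (1/2)*195 = 97.50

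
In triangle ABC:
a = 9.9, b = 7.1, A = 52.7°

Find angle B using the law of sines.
sin(B)/b = sin(A)/a
sin(B) = b·sin(A)/a = 7.1·sin(52.7°)/9.9 = 0.570491
B = arcsin(0.570491) = 34.78°  (b ≤ a, so B ≤ A and the acute solution is unique)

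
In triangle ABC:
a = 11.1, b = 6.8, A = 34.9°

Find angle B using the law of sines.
sin(B)/b = sin(A)/a
sin(B) = b·sin(A)/a = 6.8·sin(34.9°)/11.1 = 0.350504
B = arcsin(0.350504) = 20.52°  (b ≤ a, so B ≤ A and the acute solution is unique)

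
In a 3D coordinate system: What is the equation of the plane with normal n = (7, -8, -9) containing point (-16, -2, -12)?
d = n·P = (7)(-16) + (-8)(-2) + (-9)(-12) = 12
Plane: 7x - 8y - 9z = 12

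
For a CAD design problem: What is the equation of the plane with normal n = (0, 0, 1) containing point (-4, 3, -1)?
d = n·P = (0)(-4) + (0)(3) + (1)(-1) = -1
Plane: z = -1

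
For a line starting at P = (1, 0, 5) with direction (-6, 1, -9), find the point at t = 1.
P(1) = (1 + (-6)(1), 0 + 1(1), 5 + (-9)(1)) = (-5, 1, -4)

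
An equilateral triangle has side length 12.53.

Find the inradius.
For an equilateral triangle, r = s/(2√3) where s is the side.
r = 12.53/(2√3) = 12.53/3.464102 = 3.617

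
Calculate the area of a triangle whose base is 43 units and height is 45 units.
Area = (1/2) * base * height
Area = (1/2) * 43 * 45
Area = 967.50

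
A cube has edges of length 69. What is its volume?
Volume = s³
Volume = 69³
Volume = 328509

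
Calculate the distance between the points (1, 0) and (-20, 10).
Using the distance formula: d = sqrt((x₂-x₁)² + (y₂-y₁)²)
dx = (-20) - 1 = -21
dy = 10 - 0 = 10
d = sqrt((-21)² + 10²) = sqrt(441 + 100) = sqrt(541) = 23.26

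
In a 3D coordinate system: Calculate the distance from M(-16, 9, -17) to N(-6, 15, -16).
d = √[(10)² + (6)² + (1)²] = √137 = 11.7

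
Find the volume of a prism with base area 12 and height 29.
Volume = base area * height
Volume = 12 * 29
Volume = 348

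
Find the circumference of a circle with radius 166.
Circumference = 2 * pi * r
Circumference = 2 * pi * 166
Circumference = 1043.01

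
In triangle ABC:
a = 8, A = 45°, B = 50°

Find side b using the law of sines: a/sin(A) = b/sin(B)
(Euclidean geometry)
b = a·sin(B)/sin(A) = 8·sin(50°)/sin(45°)
b = 8·0.766044/0.707107 = 8.667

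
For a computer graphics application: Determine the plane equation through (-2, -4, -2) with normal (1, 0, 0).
d = n·P = (1)(-2) + (0)(-4) + (0)(-2) = -2
Plane: x = -2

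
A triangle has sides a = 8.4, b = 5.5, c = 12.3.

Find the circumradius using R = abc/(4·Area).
s = (a+b+c)/2 = 13.1
Area = √(s(s-a)(s-b)(s-c)) = √(13.1·4.7·7.6·0.8) = 19.348
R = abc/(4·Area) = (8.4·5.5·12.3)/(4·19.348) = 568.26/77.392 = 7.343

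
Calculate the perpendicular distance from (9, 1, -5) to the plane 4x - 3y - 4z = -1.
d = |4(9) + (-3)(1) + (-4)(-5) - (-1)| / √(4² + (-3)² + (-4)²) = 54/√41 = 8.433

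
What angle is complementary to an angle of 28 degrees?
Complementary angles sum to 90 degrees.
Other angle = 90 - 28
Other angle = 62 degrees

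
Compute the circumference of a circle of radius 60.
Circumference = 2 * pi * r
Circumference = 2 * pi * 60
Circumference = 376.99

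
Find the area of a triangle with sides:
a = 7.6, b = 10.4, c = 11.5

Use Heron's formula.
s = (a+b+c)/2 = (7.6+10.4+11.5)/2 = 14.75
A = √(s(s-a)(s-b)(s-c)) = √(14.75·7.15·4.35·3.25)
A = √1490.98 = 38.61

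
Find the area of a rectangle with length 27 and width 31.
Area = length * width
Area = 27 * 31
Area = 837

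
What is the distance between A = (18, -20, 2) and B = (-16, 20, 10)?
d = √[(-34)² + (40)² + (8)²] = √2820 = 53.1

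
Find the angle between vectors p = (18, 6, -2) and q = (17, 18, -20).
p·q = 454, |p|² = 364, |q|² = 1013
cos θ = 454/√368732 ≈ 0.7477
θ ≈ 41.61°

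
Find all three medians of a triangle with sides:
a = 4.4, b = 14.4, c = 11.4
Using m_x = ½√(2y² + 2z² - x²):
m_a = ½√(2·14.4² + 2·11.4² - 4.4²) = ½√655.28 = 12.8
m_b = ½√(2·4.4² + 2·11.4² - 14.4²) = ½√91.28 = 4.777
m_c = ½√(2·4.4² + 2·14.4² - 11.4²) = ½√323.48 = 8.993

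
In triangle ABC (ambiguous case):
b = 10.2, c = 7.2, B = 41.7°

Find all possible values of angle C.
sin(C)/c = sin(B)/b  →  sin(C) = c·sin(B)/b = 7.2·sin(41.7°)/10.2 = 0.469574
C₁ = arcsin(0.469574) = 28.01°,  C₂ = 180° - C₁ = 151.99°
Check C₂: A = 180° - 41.7° - 151.99° = -13.69° ≤ 0, rejected
C = 28.01° (one solution)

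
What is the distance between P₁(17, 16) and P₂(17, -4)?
Using the distance formula: d = sqrt((x₂-x₁)² + (y₂-y₁)²)
dx = 17 - 17 = 0
dy = (-4) - 16 = -20
d = sqrt(0² + (-20)²) = sqrt(0 + 400) = sqrt(400) = 20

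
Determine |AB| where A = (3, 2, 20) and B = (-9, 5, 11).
d = √[(-12)² + (3)² + (-9)²] = √234 = 15.3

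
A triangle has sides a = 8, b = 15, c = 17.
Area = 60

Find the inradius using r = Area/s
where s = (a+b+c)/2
s = (8+15+17)/2 = 20
r = Area/s = 60/20 = 3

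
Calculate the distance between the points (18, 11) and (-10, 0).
Using the distance formula: d = sqrt((x₂-x₁)² + (y₂-y₁)²)
dx = (-10) - 18 = -28
dy = 0 - 11 = -11
d = sqrt((-28)² + (-11)²) = sqrt(784 + 121) = sqrt(905) = 30.08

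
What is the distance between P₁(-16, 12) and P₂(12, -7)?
Using the distance formula: d = sqrt((x₂-x₁)² + (y₂-y₁)²)
dx = 12 - (-16) = 28
dy = (-7) - 12 = -19
d = sqrt(28² + (-19)²) = sqrt(784 + 361) = sqrt(1145) = 33.84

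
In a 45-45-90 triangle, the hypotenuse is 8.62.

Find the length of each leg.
In a 45-45-90 triangle, hypotenuse = leg·√2  →  leg = hypotenuse/√2
leg = 8.62/√2 = 6.095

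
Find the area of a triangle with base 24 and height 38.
Area = (1/2) * base * height
Area = (1/2) * 24 * 38
Area = 456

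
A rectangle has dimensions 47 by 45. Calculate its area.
Area = length * width
Area = 47 * 45
Area = 2115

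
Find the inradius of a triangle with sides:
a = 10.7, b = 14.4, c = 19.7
s = (a+b+c)/2 = (10.7+14.4+19.7)/2 = 22.4
Area = √(s(s-a)(s-b)(s-c)) = √(22.4·11.7·8·2.7) = 75.2391
r = Area/s = 75.2391/22.4 = 3.359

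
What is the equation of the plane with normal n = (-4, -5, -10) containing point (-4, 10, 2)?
d = n·P = (-4)(-4) + (-5)(10) + (-10)(2) = -54
Plane: -4x - 5y - 10z = -54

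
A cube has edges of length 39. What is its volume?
Volume = s³
Volume = 39³
Volume = 59319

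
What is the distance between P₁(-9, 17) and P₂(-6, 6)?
Using the distance formula: d = sqrt((x₂-x₁)² + (y₂-y₁)²)
dx = (-6) - (-9) = 3
dy = 6 - 17 = -11
d = sqrt(3² + (-11)²) = sqrt(9 + 121) = sqrt(130) = 11.40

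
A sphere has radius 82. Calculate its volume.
Volume = (4/3) * pi * r³
Volume = (4/3) * pi * 82³
Volume = (4/3) * pi * 551368
Volume = 2309564.88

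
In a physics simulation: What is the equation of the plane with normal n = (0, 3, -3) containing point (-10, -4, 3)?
d = n·P = (0)(-10) + (3)(-4) + (-3)(3) = -21
Plane: 3y - 3z = -21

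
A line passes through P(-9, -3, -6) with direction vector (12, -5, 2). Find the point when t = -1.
P(-1) = (-9 + 12(-1), -3 + (-5)(-1), -6 + 2(-1)) = (-21, 2, -8)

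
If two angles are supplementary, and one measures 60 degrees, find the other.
Supplementary angles sum to 180 degrees.
Other angle = 180 - 60
Other angle = 120 degrees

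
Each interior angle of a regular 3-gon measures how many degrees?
Interior angle of a regular n-gon = (n-2)*180/n
Interior angle = (3-2)*180/3
Interior angle = 1*180/3
Interior angle = 180/3
Interior angle = 60 degrees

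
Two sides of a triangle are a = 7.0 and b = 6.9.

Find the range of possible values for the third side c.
By the triangle inequality: |a - b| < c < a + b
|7.0 - 6.9| < c < 7.0 + 6.9
0.1 < c < 13.9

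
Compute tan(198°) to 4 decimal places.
tan(198 degrees) = 0.3249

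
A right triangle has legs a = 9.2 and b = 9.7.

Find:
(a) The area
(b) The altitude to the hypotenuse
(a) Area = ½ab = ½·9.2·9.7 = 44.62
(b) Hypotenuse c = √(9.2² + 9.7²) = √178.73 = 13.369
    Area = ½·c·h_c  →  h_c = 2·Area/c = 2·44.62/13.369 = 6.675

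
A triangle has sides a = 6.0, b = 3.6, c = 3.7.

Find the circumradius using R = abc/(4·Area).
s = (a+b+c)/2 = 6.65
Area = √(s(s-a)(s-b)(s-c)) = √(6.65·0.65·3.05·2.95) = 6.23632
R = abc/(4·Area) = (6.0·3.6·3.7)/(4·6.23632) = 79.92/24.94528 = 3.204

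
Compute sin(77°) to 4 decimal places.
sin(77 degrees) = 0.9744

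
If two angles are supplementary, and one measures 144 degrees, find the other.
Supplementary angles sum to 180 degrees.
Other angle = 180 - 144
Other angle = 36 degrees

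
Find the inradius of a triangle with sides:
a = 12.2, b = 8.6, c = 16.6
s = (a+b+c)/2 = (12.2+8.6+16.6)/2 = 18.7
Area = √(s(s-a)(s-b)(s-c)) = √(18.7·6.5·10.1·2.1) = 50.7748
r = Area/s = 50.7748/18.7 = 2.715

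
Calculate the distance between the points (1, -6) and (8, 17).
Using the distance formula: d = sqrt((x₂-x₁)² + (y₂-y₁)²)
dx = 8 - 1 = 7
dy = 17 - (-6) = 23
d = sqrt(7² + 23²) = sqrt(49 + 529) = sqrt(578) = 24.04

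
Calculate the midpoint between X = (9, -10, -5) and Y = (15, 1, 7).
Midpoint = ((9+15)/2, (-10+1)/2, (-5+7)/2) = (12, -4.5, 1)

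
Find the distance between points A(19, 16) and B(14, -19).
Using the distance formula: d = sqrt((x₂-x₁)² + (y₂-y₁)²)
dx = 14 - 19 = -5
dy = (-19) - 16 = -35
d = sqrt((-5)² + (-35)²) = sqrt(25 + 1225) = sqrt(1250) = 35.36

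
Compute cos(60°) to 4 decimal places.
cos(60 degrees) = 1/2
Decimal approximation: 0.5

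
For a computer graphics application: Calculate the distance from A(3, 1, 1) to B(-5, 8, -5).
d = √[(-8)² + (7)² + (-6)²] = √149 = 12.21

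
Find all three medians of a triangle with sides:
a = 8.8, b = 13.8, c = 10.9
Using m_x = ½√(2y² + 2z² - x²):
m_a = ½√(2·13.8² + 2·10.9² - 8.8²) = ½√541.06 = 11.63
m_b = ½√(2·8.8² + 2·10.9² - 13.8²) = ½√202.06 = 7.107
m_c = ½√(2·8.8² + 2·13.8² - 10.9²) = ½√416.95 = 10.21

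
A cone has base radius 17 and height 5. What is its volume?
Volume = (1/3) * pi * r² * h
Volume = (1/3) * pi * 17² * 5
Volume = (1/3) * pi * 289 * 5
Volume = (1/3) * pi * 1445
Volume = 1513.20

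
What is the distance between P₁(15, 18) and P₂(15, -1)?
Using the distance formula: d = sqrt((x₂-x₁)² + (y₂-y₁)²)
dx = 15 - 15 = 0
dy = (-1) - 18 = -19
d = sqrt(0² + (-19)²) = sqrt(0 + 361) = sqrt(361) = 19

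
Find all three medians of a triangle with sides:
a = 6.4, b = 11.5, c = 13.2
Using m_x = ½√(2y² + 2z² - x²):
m_a = ½√(2·11.5² + 2·13.2² - 6.4²) = ½√572.02 = 11.96
m_b = ½√(2·6.4² + 2·13.2² - 11.5²) = ½√298.15 = 8.634
m_c = ½√(2·6.4² + 2·11.5² - 13.2²) = ½√172.18 = 6.561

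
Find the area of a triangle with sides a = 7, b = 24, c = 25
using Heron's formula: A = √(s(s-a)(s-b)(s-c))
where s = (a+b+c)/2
s = (7+24+25)/2 = 28
A = √(28·21·4·3) = √7056 = 84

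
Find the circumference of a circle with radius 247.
Circumference = 2 * pi * r
Circumference = 2 * pi * 247
Circumference = 1551.95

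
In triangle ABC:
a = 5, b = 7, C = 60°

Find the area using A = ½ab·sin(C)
A = ½·5·7·sin(60°) = ½·35·0.866025 = 15.16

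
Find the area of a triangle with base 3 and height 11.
Area = (1/2) * base * height
Area = (1/2) * 3 * 11
Area = 16.50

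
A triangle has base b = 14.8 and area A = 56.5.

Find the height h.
A = ½bh  →  h = 2A/b
h = 2·56.5/14.8 = 7.635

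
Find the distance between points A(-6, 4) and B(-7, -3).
Using the distance formula: d = sqrt((x₂-x₁)² + (y₂-y₁)²)
dx = (-7) - (-6) = -1
dy = (-3) - 4 = -7
d = sqrt((-1)² + (-7)²) = sqrt(1 + 49) = sqrt(50) = 7.07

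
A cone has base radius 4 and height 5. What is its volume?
Volume = (1/3) * pi * r² * h
Volume = (1/3) * pi * 4² * 5
Volume = (1/3) * pi * 16 * 5
Volume = (1/3) * pi * 80
Volume = 83.78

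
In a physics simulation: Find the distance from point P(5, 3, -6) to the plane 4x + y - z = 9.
d = |4(5) + 1(3) + (-1)(-6) - (9)| / √(4² + 1² + (-1)²) = 20/√18 = 4.714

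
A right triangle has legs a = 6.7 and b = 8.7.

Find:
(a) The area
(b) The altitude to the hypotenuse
(a) Area = ½ab = ½·6.7·8.7 = 29.145
(b) Hypotenuse c = √(6.7² + 8.7²) = √120.58 = 10.9809
    Area = ½·c·h_c  →  h_c = 2·Area/c = 2·29.145/10.9809 = 5.308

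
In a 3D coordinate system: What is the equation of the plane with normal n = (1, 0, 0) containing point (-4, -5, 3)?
d = n·P = (1)(-4) + (0)(-5) + (0)(3) = -4
Plane: x = -4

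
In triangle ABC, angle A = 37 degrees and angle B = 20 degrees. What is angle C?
Sum of angles in a triangle = 180 degrees
Third angle = 180 - 37 - 20
Third angle = 123 degrees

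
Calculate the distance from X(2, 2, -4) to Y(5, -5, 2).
d = √[(3)² + (-7)² + (6)²] = √94 = 9.695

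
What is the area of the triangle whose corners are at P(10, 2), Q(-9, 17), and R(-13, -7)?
Using the coordinate formula: Area = (1/2)|x₁(y₂-y₃) + x₂(y₃-y₁) + x₃(y₁-y₂)|
Area = (1/2)|10(17-(-7)) + (-9)((-7)-2) + (-13)(2-17)|
Area = (1/2)|10*24 + (-9)*(-9) + (-13)*(-15)|
Area = (1/2)|240 + 81 + 195|
Area = (1/2)*516 = 258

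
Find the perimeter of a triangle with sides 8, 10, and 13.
Perimeter = sum of all sides
Perimeter = 8 + 10 + 13
Perimeter = 31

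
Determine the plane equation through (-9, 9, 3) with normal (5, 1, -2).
d = n·P = (5)(-9) + (1)(9) + (-2)(3) = -42
Plane: 5x + y - 2z = -42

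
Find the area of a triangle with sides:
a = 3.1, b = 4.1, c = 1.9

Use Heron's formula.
s = (a+b+c)/2 = (3.1+4.1+1.9)/2 = 4.55
A = √(s(s-a)(s-b)(s-c)) = √(4.55·1.45·0.45·2.65)
A = √7.86752 = 2.805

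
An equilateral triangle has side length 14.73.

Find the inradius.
For an equilateral triangle, r = s/(2√3) where s is the side.
r = 14.73/(2√3) = 14.73/3.464102 = 4.252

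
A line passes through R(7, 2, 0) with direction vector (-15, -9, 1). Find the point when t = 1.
P(1) = (7 + (-15)(1), 2 + (-9)(1), 0 + 1(1)) = (-8, -7, 1)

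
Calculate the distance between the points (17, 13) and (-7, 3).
Using the distance formula: d = sqrt((x₂-x₁)² + (y₂-y₁)²)
dx = (-7) - 17 = -24
dy = 3 - 13 = -10
d = sqrt((-24)² + (-10)²) = sqrt(576 + 100) = sqrt(676) = 26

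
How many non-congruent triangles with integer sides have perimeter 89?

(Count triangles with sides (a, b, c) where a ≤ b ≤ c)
With a ≤ b ≤ c and a + b + c = 89, the triangle inequality a + b > c gives c < 89/2, so c ≤ 44.
Iterate a from 1 to ⌊p/3⌋ = 29; for each a, b ranges from a to ⌊(p−a)/2⌋ with c = p − a − b, keeping only c ≥ b.
Triples: (1, 44, 44), (2, 43, 44), (3, 42, 44), …
Count = 176 triangles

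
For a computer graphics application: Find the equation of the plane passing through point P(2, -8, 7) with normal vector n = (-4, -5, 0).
d = n·P = (-4)(2) + (-5)(-8) + (0)(7) = 32
Plane: -4x - 5y = 32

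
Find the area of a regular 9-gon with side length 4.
For a regular 9-gon with side length s = 4:
Apothem a = s / (2*tan(pi/9)) = 4 / (2*tan(pi/9)) ≈ 5.495
Perimeter P = 9 * 4 = 36
Area = (1/2) * P * a = (1/2) * 36 * 5.495 = 98.91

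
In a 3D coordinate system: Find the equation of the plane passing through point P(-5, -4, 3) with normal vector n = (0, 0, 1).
d = n·P = (0)(-5) + (0)(-4) + (1)(3) = 3
Plane: z = 3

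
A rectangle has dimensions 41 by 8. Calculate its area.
Area = length * width
Area = 41 * 8
Area = 328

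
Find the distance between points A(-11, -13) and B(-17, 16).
Using the distance formula: d = sqrt((x₂-x₁)² + (y₂-y₁)²)
dx = (-17) - (-11) = -6
dy = 16 - (-13) = 29
d = sqrt((-6)² + 29²) = sqrt(36 + 841) = sqrt(877) = 29.61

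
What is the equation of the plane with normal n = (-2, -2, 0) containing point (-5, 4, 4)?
d = n·P = (-2)(-5) + (-2)(4) + (0)(4) = 2
Plane: -2x - 2y = 2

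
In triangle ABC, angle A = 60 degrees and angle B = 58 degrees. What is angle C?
Sum of angles in a triangle = 180 degrees
Third angle = 180 - 60 - 58
Third angle = 62 degrees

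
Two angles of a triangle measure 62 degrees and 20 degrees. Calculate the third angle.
Sum of angles in a triangle = 180 degrees
Third angle = 180 - 62 - 20
Third angle = 98 degrees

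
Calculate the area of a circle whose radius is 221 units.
Area = pi * r²
Area = pi * 221²
Area = pi * 48841
Area = 153438.53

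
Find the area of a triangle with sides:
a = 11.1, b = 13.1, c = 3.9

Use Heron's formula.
s = (a+b+c)/2 = (11.1+13.1+3.9)/2 = 14.05
A = √(s(s-a)(s-b)(s-c)) = √(14.05·2.95·0.95·10.15)
A = √399.658 = 19.99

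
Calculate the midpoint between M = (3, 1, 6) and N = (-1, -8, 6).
Midpoint = ((3-1)/2, (1-8)/2, (6+6)/2) = (1, -3.5, 6)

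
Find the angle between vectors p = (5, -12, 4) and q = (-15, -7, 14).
p·q = 65, |p|² = 185, |q|² = 470
cos θ = 65/√86950 ≈ 0.2204
θ ≈ 77.27°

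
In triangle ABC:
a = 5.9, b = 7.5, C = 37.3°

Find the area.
Using A = ½ab·sin(C):
A = ½·5.9·7.5·sin(37.3°) = ½·44.25·0.605988 = 13.41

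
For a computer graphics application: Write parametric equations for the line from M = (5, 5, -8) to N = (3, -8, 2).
Direction vector d = N - M = (-2, -13, 10)
x = 5 - 2t, y = 5 - 13t, z = -8 + 10t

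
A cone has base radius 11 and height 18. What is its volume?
Volume = (1/3) * pi * r² * h
Volume = (1/3) * pi * 11² * 18
Volume = (1/3) * pi * 121 * 18
Volume = (1/3) * pi * 2178
Volume = 2280.80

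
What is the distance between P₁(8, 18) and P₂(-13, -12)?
Using the distance formula: d = sqrt((x₂-x₁)² + (y₂-y₁)²)
dx = (-13) - 8 = -21
dy = (-12) - 18 = -30
d = sqrt((-21)² + (-30)²) = sqrt(441 + 900) = sqrt(1341) = 36.62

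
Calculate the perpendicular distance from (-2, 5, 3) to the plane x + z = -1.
d = |1(-2) + 0(5) + 1(3) - (-1)| / √(1² + 0² + 1²) = 2/√2 = 1.414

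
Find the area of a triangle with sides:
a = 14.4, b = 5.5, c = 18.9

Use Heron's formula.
s = (a+b+c)/2 = (14.4+5.5+18.9)/2 = 19.4
A = √(s(s-a)(s-b)(s-c)) = √(19.4·5·13.9·0.5)
A = √674.15 = 25.96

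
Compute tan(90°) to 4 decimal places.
tan(90 degrees) = undefined
Decimal approximation: undefined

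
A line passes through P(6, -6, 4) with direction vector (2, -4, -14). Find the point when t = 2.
P(2) = (6 + 2(2), -6 + (-4)(2), 4 + (-14)(2)) = (10, -14, -24)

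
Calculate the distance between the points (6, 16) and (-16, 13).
Using the distance formula: d = sqrt((x₂-x₁)² + (y₂-y₁)²)
dx = (-16) - 6 = -22
dy = 13 - 16 = -3
d = sqrt((-22)² + (-3)²) = sqrt(484 + 9) = sqrt(493) = 22.20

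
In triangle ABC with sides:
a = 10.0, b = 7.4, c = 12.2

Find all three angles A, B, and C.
By the law of cosines:
cos(A) = (b² + c² - a²)/(2bc) = 0.573770  →  A = 54.99°
cos(B) = (a² + c² - b²)/(2ac) = 0.795410  →  B = 37.31°
cos(C) = (a² + b² - c²)/(2ab) = 0.040000  →  C = 87.71°
Check: A + B + C = 180.0° ✓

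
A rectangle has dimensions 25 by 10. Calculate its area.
Area = length * width
Area = 25 * 10
Area = 250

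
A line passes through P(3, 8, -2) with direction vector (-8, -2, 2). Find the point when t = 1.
P(1) = (3 + (-8)(1), 8 + (-2)(1), -2 + 2(1)) = (-5, 6, 0)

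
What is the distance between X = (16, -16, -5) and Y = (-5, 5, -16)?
d = √[(-21)² + (21)² + (-11)²] = √1003 = 31.67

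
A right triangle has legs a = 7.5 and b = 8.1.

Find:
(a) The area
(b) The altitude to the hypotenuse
(a) Area = ½ab = ½·7.5·8.1 = 30.375
(b) Hypotenuse c = √(7.5² + 8.1²) = √121.86 = 11.039
    Area = ½·c·h_c  →  h_c = 2·Area/c = 2·30.375/11.039 = 5.503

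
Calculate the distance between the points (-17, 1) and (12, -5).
Using the distance formula: d = sqrt((x₂-x₁)² + (y₂-y₁)²)
dx = 12 - (-17) = 29
dy = (-5) - 1 = -6
d = sqrt(29² + (-6)²) = sqrt(841 + 36) = sqrt(877) = 29.61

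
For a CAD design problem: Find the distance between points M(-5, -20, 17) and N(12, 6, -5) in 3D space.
d = √[(17)² + (26)² + (-22)²] = √1449 = 38.07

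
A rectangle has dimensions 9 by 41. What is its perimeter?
Perimeter = 2 * (length + width)
Perimeter = 2 * (9 + 41)
Perimeter = 2 * 50
Perimeter = 100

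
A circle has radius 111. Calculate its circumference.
Circumference = 2 * pi * r
Circumference = 2 * pi * 111
Circumference = 697.43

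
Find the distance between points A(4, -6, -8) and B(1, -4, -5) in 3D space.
d = √[(-3)² + (2)² + (3)²] = √22 = 4.69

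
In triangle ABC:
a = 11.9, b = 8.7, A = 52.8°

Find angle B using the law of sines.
sin(B)/b = sin(A)/a
sin(B) = b·sin(A)/a = 8.7·sin(52.8°)/11.9 = 0.582337
B = arcsin(0.582337) = 35.62°  (b ≤ a, so B ≤ A and the acute solution is unique)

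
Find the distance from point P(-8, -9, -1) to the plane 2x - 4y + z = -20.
d = |2(-8) + (-4)(-9) + 1(-1) - (-20)| / √(2² + (-4)² + 1²) = 39/√21 = 8.51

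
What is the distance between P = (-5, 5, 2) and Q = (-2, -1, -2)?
d = √[(3)² + (-6)² + (-4)²] = √61 = 7.81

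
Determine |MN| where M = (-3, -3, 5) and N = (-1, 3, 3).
d = √[(2)² + (6)² + (-2)²] = √44 = 6.633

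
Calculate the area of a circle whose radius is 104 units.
Area = pi * r²
Area = pi * 104²
Area = pi * 10816
Area = 33979.47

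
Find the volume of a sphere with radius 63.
Volume = (4/3) * pi * r³
Volume = (4/3) * pi * 63³
Volume = (4/3) * pi * 250047
Volume = 1047394.42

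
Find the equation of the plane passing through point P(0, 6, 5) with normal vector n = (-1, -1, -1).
d = n·P = (-1)(0) + (-1)(6) + (-1)(5) = -11
Plane: -x - y - z = -11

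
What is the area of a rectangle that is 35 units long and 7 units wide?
Area = length * width
Area = 35 * 7
Area = 245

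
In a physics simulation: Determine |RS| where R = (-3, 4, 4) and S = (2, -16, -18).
d = √[(5)² + (-20)² + (-22)²] = √909 = 30.15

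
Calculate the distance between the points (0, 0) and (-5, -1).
Using the distance formula: d = sqrt((x₂-x₁)² + (y₂-y₁)²)
dx = (-5) - 0 = -5
dy = (-1) - 0 = -1
d = sqrt((-5)² + (-1)²) = sqrt(25 + 1) = sqrt(26) = 5.10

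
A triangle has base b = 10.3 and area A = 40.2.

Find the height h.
A = ½bh  →  h = 2A/b
h = 2·40.2/10.3 = 7.806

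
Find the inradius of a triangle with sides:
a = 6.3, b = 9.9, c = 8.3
s = (a+b+c)/2 = (6.3+9.9+8.3)/2 = 12.25
Area = √(s(s-a)(s-b)(s-c)) = √(12.25·5.95·2.35·3.95) = 26.0111
r = Area/s = 26.0111/12.25 = 2.123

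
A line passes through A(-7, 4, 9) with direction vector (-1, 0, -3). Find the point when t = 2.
P(2) = (-7 + (-1)(2), 4 + 0(2), 9 + (-3)(2)) = (-9, 4, 3)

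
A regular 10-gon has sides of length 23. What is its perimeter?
Perimeter = number of sides * side length
Perimeter = 10 * 23
Perimeter = 230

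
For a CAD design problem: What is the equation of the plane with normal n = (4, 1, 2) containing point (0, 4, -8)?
d = n·P = (4)(0) + (1)(4) + (2)(-8) = -12
Plane: 4x + y + 2z = -12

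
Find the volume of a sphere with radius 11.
Volume = (4/3) * pi * r³
Volume = (4/3) * pi * 11³
Volume = (4/3) * pi * 1331
Volume = 5575.28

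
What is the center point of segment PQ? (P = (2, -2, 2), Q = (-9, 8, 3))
Midpoint = ((2-9)/2, (-2+8)/2, (2+3)/2) = (-3.5, 3, 2.5)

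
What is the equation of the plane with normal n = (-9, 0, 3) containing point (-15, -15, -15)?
d = n·P = (-9)(-15) + (0)(-15) + (3)(-15) = 90
Plane: -9x + 3z = 90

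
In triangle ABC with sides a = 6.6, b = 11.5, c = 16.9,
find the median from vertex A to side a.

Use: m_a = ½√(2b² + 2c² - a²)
m_a = ½√(2·11.5² + 2·16.9² - 6.6²)
m_a = ½√(264.5 + 571.22 - 43.56) = ½√792.16 = 14.07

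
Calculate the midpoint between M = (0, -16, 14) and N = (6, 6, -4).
Midpoint = ((0+6)/2, (-16+6)/2, (14-4)/2) = (3, -5, 5)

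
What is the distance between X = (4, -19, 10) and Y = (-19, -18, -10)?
d = √[(-23)² + (1)² + (-20)²] = √930 = 30.5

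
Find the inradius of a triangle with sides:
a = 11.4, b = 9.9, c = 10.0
s = (a+b+c)/2 = (11.4+9.9+10.0)/2 = 15.65
Area = √(s(s-a)(s-b)(s-c)) = √(15.65·4.25·5.75·5.65) = 46.4847
r = Area/s = 46.4847/15.65 = 2.97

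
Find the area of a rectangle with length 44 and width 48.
Area = length * width
Area = 44 * 48
Area = 2112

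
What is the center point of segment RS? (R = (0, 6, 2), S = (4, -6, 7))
Midpoint = ((0+4)/2, (6-6)/2, (2+7)/2) = (2, 0, 4.5)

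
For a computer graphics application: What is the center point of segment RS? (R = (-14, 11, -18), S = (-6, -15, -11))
Midpoint = ((-14-6)/2, (11-15)/2, (-18-11)/2) = (-10, -2, -14.5)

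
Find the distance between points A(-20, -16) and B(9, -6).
Using the distance formula: d = sqrt((x₂-x₁)² + (y₂-y₁)²)
dx = 9 - (-20) = 29
dy = (-6) - (-16) = 10
d = sqrt(29² + 10²) = sqrt(841 + 100) = sqrt(941) = 30.68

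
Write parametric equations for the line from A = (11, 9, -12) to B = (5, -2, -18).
Direction vector d = B - A = (-6, -11, -6)
x = 11 - 6t, y = 9 - 11t, z = -12 - 6t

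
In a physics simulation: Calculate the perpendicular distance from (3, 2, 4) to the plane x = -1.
d = |1(3) + 0(2) + 0(4) - (-1)| / √(1² + 0² + 0²) = 4/√1 = 4.0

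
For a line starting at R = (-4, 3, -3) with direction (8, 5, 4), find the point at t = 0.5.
P(0.5) = (-4 + 8(0.5), 3 + 5(0.5), -3 + 4(0.5)) = (0, 5.5, -1)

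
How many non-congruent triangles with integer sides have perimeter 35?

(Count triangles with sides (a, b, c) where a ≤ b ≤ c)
With a ≤ b ≤ c and a + b + c = 35, the triangle inequality a + b > c gives c < 35/2, so c ≤ 17.
Iterate a from 1 to ⌊p/3⌋ = 11; for each a, b ranges from a to ⌊(p−a)/2⌋ with c = p − a − b, keeping only c ≥ b.
Triples: (1, 17, 17), (2, 16, 17), (3, 15, 17), …
Count = 30 triangles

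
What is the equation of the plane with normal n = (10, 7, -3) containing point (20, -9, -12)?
d = n·P = (10)(20) + (7)(-9) + (-3)(-12) = 173
Plane: 10x + 7y - 3z = 173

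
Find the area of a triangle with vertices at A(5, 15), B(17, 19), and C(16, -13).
Using the coordinate formula: Area = (1/2)|x₁(y₂-y₃) + x₂(y₃-y₁) + x₃(y₁-y₂)|
Area = (1/2)|5(19-(-13)) + 17((-13)-15) + 16(15-19)|
Area = (1/2)|5*32 + 17*(-28) + 16*(-4)|
Area = (1/2)|160 + (-476) + (-64)|
Area = (1/2)*380 = 190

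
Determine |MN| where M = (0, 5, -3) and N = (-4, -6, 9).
d = √[(-4)² + (-11)² + (12)²] = √281 = 16.76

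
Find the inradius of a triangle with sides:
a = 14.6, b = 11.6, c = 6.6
s = (a+b+c)/2 = (14.6+11.6+6.6)/2 = 16.4
Area = √(s(s-a)(s-b)(s-c)) = √(16.4·1.8·4.8·9.8) = 37.2642
r = Area/s = 37.2642/16.4 = 2.272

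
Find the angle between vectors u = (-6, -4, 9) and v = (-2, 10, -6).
u·v = -82, |u|² = 133, |v|² = 140
cos θ = -82/√18620 ≈ -0.6009
θ ≈ 126.9°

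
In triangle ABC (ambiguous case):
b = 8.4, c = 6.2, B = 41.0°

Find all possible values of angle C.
sin(C)/c = sin(B)/b  →  sin(C) = c·sin(B)/b = 6.2·sin(41.0°)/8.4 = 0.484234
C₁ = arcsin(0.484234) = 28.96°,  C₂ = 180° - C₁ = 151.04°
Check C₂: A = 180° - 41.0° - 151.04° = -12.04° ≤ 0, rejected
C = 28.96° (one solution)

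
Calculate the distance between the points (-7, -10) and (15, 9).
Using the distance formula: d = sqrt((x₂-x₁)² + (y₂-y₁)²)
dx = 15 - (-7) = 22
dy = 9 - (-10) = 19
d = sqrt(22² + 19²) = sqrt(484 + 361) = sqrt(845) = 29.07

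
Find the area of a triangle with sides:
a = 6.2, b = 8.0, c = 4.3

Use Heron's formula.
s = (a+b+c)/2 = (6.2+8.0+4.3)/2 = 9.25
A = √(s(s-a)(s-b)(s-c)) = √(9.25·3.05·1.25·4.95)
A = √174.565 = 13.21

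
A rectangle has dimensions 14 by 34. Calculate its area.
Area = length * width
Area = 14 * 34
Area = 476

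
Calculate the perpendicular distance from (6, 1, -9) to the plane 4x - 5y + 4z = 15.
d = |4(6) + (-5)(1) + 4(-9) - (15)| / √(4² + (-5)² + 4²) = 32/√57 = 4.239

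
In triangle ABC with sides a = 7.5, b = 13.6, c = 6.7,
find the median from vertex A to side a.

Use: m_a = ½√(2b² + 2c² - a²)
m_a = ½√(2·13.6² + 2·6.7² - 7.5²)
m_a = ½√(369.92 + 89.78 - 56.25) = ½√403.45 = 10.04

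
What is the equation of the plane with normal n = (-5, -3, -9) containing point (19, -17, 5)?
d = n·P = (-5)(19) + (-3)(-17) + (-9)(5) = -89
Plane: -5x - 3y - 9z = -89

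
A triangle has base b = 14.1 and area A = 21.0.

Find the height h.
A = ½bh  →  h = 2A/b
h = 2·21.0/14.1 = 2.979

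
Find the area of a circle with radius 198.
Area = pi * r²
Area = pi * 198²
Area = pi * 39204
Area = 123163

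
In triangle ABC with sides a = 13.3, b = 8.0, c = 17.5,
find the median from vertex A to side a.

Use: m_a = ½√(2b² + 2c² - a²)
m_a = ½√(2·8.0² + 2·17.5² - 13.3²)
m_a = ½√(128 + 612.5 - 176.89) = ½√563.61 = 11.87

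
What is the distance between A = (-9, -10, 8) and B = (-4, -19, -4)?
d = √[(5)² + (-9)² + (-12)²] = √250 = 15.81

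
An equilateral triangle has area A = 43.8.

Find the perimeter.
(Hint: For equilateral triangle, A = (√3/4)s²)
A = (√3/4)s²  →  s² = 4A/√3 = 4·43.8/√3 = 101.152
s = 10.0574
Perimeter = 3s = 30.17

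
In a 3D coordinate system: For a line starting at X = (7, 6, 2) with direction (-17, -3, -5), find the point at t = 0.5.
P(0.5) = (7 + (-17)(0.5), 6 + (-3)(0.5), 2 + (-5)(0.5)) = (-1.5, 4.5, -0.5)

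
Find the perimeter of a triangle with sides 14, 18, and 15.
Perimeter = sum of all sides
Perimeter = 14 + 18 + 15
Perimeter = 47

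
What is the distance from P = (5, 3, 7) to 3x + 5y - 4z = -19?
d = |3(5) + 5(3) + (-4)(7) - (-19)| / √(3² + 5² + (-4)²) = 21/√50 = 2.97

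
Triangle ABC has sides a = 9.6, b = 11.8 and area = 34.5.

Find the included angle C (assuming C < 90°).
Area = ½ab·sin(C)  →  sin(C) = 2·Area/(ab)
sin(C) = 2·34.5/(9.6·11.8) = 0.609110
C = arcsin(0.609110) = 37.53°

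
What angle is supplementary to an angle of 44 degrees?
Supplementary angles sum to 180 degrees.
Other angle = 180 - 44
Other angle = 136 degrees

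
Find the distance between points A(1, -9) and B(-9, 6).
Using the distance formula: d = sqrt((x₂-x₁)² + (y₂-y₁)²)
dx = (-9) - 1 = -10
dy = 6 - (-9) = 15
d = sqrt((-10)² + 15²) = sqrt(100 + 225) = sqrt(325) = 18.03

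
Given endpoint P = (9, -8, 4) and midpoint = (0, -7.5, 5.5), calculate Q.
Q = (2×0 - 9, 2×(-7.5) - (-8), 2×5.5 - 4) = (-9, -7, 7)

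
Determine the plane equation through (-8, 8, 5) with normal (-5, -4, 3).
d = n·P = (-5)(-8) + (-4)(8) + (3)(5) = 23
Plane: -5x - 4y + 3z = 23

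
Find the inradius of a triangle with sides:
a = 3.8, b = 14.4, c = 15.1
s = (a+b+c)/2 = (3.8+14.4+15.1)/2 = 16.65
Area = √(s(s-a)(s-b)(s-c)) = √(16.65·12.85·2.25·1.55) = 27.3159
r = Area/s = 27.3159/16.65 = 1.641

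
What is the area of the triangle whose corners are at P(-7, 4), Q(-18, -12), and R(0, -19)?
Using the coordinate formula: Area = (1/2)|x₁(y₂-y₃) + x₂(y₃-y₁) + x₃(y₁-y₂)|
Area = (1/2)|(-7)((-12)-(-19)) + (-18)((-19)-4) + 0(4-(-12))|
Area = (1/2)|(-7)*7 + (-18)*(-23) + 0*16|
Area = (1/2)|(-49) + 414 + 0|
Area = (1/2)*365 = 182.50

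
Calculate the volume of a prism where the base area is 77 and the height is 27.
Volume = base area * height
Volume = 77 * 27
Volume = 2079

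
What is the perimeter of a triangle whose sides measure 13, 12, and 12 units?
Perimeter = sum of all sides
Perimeter = 13 + 12 + 12
Perimeter = 37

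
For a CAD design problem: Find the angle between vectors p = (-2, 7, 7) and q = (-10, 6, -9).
p·q = -1, |p|² = 102, |q|² = 217
cos θ = -1/√22134 ≈ -0.006722
θ ≈ 90.39°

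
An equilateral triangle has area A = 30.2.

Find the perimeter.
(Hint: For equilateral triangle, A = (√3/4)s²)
A = (√3/4)s²  →  s² = 4A/√3 = 4·30.2/√3 = 69.7439
s = 8.35128
Perimeter = 3s = 25.05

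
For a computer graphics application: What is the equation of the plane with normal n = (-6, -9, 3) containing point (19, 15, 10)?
d = n·P = (-6)(19) + (-9)(15) + (3)(10) = -219
Plane: -6x - 9y + 3z = -219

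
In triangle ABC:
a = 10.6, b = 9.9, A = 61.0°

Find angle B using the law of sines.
sin(B)/b = sin(A)/a
sin(B) = b·sin(A)/a = 9.9·sin(61.0°)/10.6 = 0.816862
B = arcsin(0.816862) = 54.77°  (b ≤ a, so B ≤ A and the acute solution is unique)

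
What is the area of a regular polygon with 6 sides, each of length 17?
For a regular 6-gon with side length s = 17:
Apothem a = s / (2*tan(pi/6)) = 17 / (2*tan(pi/6)) ≈ 14.7224
Perimeter P = 6 * 17 = 102
Area = (1/2) * P * a = (1/2) * 102 * 14.7224 = 750.84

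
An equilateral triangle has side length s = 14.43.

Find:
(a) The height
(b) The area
(a) Height h = s·√3/2 = 14.43·√3/2 = 12.5
(b) Area = (√3/4)·s² = (√3/4)·14.43² = (√3/4)·208.225 = 90.16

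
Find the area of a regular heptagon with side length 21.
For a regular 7-gon with side length s = 21:
Apothem a = s / (2*tan(pi/7)) = 21 / (2*tan(pi/7)) ≈ 21.8035
Perimeter P = 7 * 21 = 147
Area = (1/2) * P * a = (1/2) * 147 * 21.8035 = 1602.56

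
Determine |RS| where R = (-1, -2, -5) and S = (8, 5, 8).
d = √[(9)² + (7)² + (13)²] = √299 = 17.29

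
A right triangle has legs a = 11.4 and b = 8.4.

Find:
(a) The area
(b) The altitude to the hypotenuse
(a) Area = ½ab = ½·11.4·8.4 = 47.88
(b) Hypotenuse c = √(11.4² + 8.4²) = √200.52 = 14.1605
    Area = ½·c·h_c  →  h_c = 2·Area/c = 2·47.88/14.1605 = 6.762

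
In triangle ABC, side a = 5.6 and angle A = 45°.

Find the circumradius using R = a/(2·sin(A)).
R = a/(2·sin(A)) = 5.6/(2·sin(45°))
R = 5.6/(2·0.707107) = 5.6/1.414214 = 3.96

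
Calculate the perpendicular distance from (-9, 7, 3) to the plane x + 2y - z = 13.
d = |1(-9) + 2(7) + (-1)(3) - (13)| / √(1² + 2² + (-1)²) = 11/√6 = 4.491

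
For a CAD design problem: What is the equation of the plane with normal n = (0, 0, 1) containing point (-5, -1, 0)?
d = n·P = (0)(-5) + (0)(-1) + (1)(0) = 0
Plane: z = 0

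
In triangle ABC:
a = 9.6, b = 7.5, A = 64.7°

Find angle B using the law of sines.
sin(B)/b = sin(A)/a
sin(B) = b·sin(A)/a = 7.5·sin(64.7°)/9.6 = 0.706314
B = arcsin(0.706314) = 44.94°  (b ≤ a, so B ≤ A and the acute solution is unique)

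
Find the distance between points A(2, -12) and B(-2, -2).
Using the distance formula: d = sqrt((x₂-x₁)² + (y₂-y₁)²)
dx = (-2) - 2 = -4
dy = (-2) - (-12) = 10
d = sqrt((-4)² + 10²) = sqrt(16 + 100) = sqrt(116) = 10.77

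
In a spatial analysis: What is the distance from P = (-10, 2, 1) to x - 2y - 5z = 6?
d = |1(-10) + (-2)(2) + (-5)(1) - (6)| / √(1² + (-2)² + (-5)²) = 25/√30 = 4.564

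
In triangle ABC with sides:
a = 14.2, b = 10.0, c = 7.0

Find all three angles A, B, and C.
By the law of cosines:
cos(A) = (b² + c² - a²)/(2bc) = -0.376000  →  A = 112.1°
cos(B) = (a² + c² - b²)/(2ac) = 0.757746  →  B = 40.73°
cos(C) = (a² + b² - c²)/(2ab) = 0.889577  →  C = 27.18°
Check: A + B + C = 180.0° ✓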